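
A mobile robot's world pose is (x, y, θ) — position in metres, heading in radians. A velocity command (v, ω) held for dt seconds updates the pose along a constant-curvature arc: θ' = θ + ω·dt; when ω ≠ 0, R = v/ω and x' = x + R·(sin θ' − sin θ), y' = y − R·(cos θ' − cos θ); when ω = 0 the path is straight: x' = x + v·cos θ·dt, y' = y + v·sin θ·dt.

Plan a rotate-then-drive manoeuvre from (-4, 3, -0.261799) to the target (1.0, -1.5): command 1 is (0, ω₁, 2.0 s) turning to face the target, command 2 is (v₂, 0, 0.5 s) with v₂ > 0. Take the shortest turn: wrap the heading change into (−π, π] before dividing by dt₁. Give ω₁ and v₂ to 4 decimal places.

ω₁ = -0.2355, v₂ = 13.4536

heading to target = atan2(-1.5−3, 1−-4) = -0.7328
Δθ = wrap(-0.7328 − -0.2618) = -0.4710; ω₁ = Δθ/dt₁ = -0.2355
distance = √((1−-4)² + (-1.5−3)²) = 6.7268; v₂ = distance/dt₂ = 13.4536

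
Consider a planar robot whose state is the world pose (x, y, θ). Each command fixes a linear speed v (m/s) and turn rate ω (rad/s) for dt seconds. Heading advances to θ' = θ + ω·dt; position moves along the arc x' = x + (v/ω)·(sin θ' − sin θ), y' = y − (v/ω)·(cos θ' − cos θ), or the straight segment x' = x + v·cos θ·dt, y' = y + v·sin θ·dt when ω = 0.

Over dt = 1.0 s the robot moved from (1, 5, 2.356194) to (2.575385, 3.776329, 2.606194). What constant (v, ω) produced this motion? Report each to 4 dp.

Δθ = 2.606194 − 2.356194 = 0.250000
ω = Δθ/dt = 0.250000/1.0 = 0.2500
R = Δx/(sin θ' − sin θ) = -8.0000
v = R·ω = -8.0000·0.2500 = -2.0000

v = -2.0000, ω = 0.2500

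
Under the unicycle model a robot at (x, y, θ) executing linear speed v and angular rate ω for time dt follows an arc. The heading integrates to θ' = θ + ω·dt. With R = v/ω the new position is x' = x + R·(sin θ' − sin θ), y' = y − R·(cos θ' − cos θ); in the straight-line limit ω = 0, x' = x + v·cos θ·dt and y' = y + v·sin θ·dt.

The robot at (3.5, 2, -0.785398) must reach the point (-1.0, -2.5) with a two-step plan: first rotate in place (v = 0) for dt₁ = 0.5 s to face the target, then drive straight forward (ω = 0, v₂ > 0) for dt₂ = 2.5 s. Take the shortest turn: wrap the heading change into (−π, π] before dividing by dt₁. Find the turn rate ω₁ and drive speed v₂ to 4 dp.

heading to target = atan2(-2.5−2, -1−3.5) = -2.3562
Δθ = wrap(-2.3562 − -0.7854) = -1.5708; ω₁ = Δθ/dt₁ = -3.1416
distance = √((-1−3.5)² + (-2.5−2)²) = 6.3640; v₂ = distance/dt₂ = 2.5456

ω₁ = -3.1416, v₂ = 2.5456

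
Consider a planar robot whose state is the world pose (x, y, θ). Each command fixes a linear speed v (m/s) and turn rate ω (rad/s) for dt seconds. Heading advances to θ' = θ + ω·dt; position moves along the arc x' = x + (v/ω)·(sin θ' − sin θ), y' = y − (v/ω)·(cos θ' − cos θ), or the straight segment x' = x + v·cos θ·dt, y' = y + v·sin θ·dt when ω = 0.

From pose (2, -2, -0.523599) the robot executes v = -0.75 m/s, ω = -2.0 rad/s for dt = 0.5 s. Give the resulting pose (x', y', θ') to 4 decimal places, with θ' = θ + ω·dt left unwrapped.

θ' = -0.5236 + -2.0·0.5 = -1.5236
R = v/ω = -0.75/-2.0 = 0.3750
x' = 2 + 0.3750·(sin -1.5236 − sin -0.5236) = 1.8129
y' = -2 − 0.3750·(cos -1.5236 − cos -0.5236) = -1.6929

(1.8129, -1.6929, -1.5236)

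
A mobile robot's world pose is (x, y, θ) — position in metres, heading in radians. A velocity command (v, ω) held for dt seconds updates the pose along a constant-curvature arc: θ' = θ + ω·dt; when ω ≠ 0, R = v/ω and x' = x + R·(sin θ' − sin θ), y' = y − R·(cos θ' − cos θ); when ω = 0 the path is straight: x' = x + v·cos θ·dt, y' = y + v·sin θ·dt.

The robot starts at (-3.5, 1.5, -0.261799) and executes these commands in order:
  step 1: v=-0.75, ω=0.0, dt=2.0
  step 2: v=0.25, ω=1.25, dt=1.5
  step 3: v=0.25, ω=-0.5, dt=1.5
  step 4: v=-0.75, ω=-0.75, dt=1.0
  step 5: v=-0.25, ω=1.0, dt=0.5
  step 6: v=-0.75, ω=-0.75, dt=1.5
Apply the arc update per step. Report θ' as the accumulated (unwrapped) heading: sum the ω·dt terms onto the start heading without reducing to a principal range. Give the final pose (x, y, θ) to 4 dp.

(-6.4056, 1.9945, -0.5118)

step 1: θ'=-0.2618 (straight) → pose (-4.9489, 1.8882, -0.2618)
step 2: θ'=1.6132 (R=0.2000) → pose (-4.6973, 2.0899, 1.6132)
step 3: θ'=0.8632 (R=-0.5000) → pose (-4.5777, 2.4361, 0.8632)
step 4: θ'=0.1132 (R=1.0000) → pose (-5.2247, 2.0925, 0.1132)
step 5: θ'=0.6132 (R=-0.2500) → pose (-5.3403, 2.0486, 0.6132)
step 6: θ'=-0.5118 (R=1.0000) → pose (-6.4056, 1.9945, -0.5118)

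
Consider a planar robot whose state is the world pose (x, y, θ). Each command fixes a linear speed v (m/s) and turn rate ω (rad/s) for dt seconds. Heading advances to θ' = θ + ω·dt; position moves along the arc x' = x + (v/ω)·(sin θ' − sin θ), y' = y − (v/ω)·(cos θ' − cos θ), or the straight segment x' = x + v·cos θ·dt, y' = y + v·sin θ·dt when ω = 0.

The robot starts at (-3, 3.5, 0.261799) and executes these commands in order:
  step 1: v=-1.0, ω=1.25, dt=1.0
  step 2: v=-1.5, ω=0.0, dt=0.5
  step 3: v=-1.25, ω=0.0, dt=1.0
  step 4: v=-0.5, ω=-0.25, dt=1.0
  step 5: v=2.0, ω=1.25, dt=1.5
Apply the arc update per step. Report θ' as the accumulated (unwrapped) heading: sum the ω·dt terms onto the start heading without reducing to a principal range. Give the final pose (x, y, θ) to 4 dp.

step 1: θ'=1.5118 (R=-0.8000) → pose (-3.5916, 2.7744, 1.5118)
step 2: θ'=1.5118 (straight) → pose (-3.6358, 2.0257, 1.5118)
step 3: θ'=1.5118 (straight) → pose (-3.7095, 0.7779, 1.5118)
step 4: θ'=1.2618 (R=2.0000) → pose (-3.8007, 0.2876, 1.2618)
step 5: θ'=3.1368 (R=1.6000) → pose (-5.3173, 2.3742, 3.1368)

(-5.3173, 2.3742, 3.1368)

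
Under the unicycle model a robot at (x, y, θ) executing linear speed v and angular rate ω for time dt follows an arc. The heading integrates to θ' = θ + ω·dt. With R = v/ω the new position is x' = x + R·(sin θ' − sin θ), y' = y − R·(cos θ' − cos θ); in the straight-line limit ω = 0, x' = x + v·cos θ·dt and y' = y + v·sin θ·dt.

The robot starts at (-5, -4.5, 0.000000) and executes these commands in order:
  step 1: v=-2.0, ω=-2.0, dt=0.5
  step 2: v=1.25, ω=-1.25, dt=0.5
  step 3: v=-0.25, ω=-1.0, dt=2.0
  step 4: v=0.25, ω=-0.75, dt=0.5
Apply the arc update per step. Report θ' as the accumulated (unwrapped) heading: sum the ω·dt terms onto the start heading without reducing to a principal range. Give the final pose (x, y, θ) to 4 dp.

step 1: θ'=-1.0000 (R=1.0000) → pose (-5.8415, -4.0403, -1.0000)
step 2: θ'=-1.6250 (R=-1.0000) → pose (-5.6844, -4.6348, -1.6250)
step 3: θ'=-3.6250 (R=0.2500) → pose (-5.3186, -4.4270, -3.6250)
step 4: θ'=-4.0000 (R=-0.3333) → pose (-5.4159, -4.3497, -4.0000)

(-5.4159, -4.3497, -4.0000)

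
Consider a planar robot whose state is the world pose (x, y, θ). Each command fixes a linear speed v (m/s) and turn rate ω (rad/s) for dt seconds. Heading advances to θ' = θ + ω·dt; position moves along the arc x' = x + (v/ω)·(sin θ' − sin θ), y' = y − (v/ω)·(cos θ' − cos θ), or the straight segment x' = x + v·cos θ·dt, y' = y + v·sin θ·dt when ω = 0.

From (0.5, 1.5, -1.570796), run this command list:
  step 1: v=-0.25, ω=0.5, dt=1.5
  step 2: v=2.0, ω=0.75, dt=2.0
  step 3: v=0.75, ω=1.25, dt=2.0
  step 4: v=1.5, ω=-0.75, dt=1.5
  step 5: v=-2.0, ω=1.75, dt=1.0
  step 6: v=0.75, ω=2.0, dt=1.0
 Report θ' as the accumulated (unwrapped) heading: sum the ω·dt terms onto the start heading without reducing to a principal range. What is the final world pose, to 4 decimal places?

step 1: θ'=-0.8208 (R=-0.5000) → pose (0.3658, 1.8408, -0.8208)
step 2: θ'=0.6792 (R=2.6667) → pose (3.9921, 1.5837, 0.6792)
step 3: θ'=3.1792 (R=0.6000) → pose (3.5927, 2.6501, 3.1792)
step 4: θ'=2.0542 (R=-2.0000) → pose (1.7466, 3.7191, 2.0542)
step 5: θ'=3.8042 (R=-1.1429) → pose (3.4616, 3.3493, 3.8042)
step 6: θ'=5.8042 (R=0.3750) → pose (3.5195, 2.7208, 5.8042)

(3.5195, 2.7208, 5.8042)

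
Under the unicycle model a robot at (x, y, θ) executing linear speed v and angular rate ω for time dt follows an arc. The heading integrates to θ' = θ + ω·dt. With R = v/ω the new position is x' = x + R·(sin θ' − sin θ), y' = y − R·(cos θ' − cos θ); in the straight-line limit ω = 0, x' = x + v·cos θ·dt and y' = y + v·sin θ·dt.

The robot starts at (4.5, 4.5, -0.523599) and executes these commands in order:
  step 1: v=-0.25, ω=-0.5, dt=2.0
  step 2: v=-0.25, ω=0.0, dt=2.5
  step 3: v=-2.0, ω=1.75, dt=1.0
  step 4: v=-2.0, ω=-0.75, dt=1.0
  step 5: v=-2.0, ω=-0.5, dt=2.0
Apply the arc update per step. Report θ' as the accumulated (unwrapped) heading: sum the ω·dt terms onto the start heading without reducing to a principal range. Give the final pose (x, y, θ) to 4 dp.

(-1.1045, 10.1581, -1.5236)

step 1: θ'=-1.5236 (R=0.5000) → pose (4.2506, 4.9094, -1.5236)
step 2: θ'=-1.5236 (straight) → pose (4.2211, 5.5337, -1.5236)
step 3: θ'=0.2264 (R=-1.1429) → pose (2.8229, 6.5935, 0.2264)
step 4: θ'=-0.5236 (R=2.6667) → pose (0.8910, 6.8827, -0.5236)
step 5: θ'=-1.5236 (R=4.0000) → pose (-1.1045, 10.1581, -1.5236)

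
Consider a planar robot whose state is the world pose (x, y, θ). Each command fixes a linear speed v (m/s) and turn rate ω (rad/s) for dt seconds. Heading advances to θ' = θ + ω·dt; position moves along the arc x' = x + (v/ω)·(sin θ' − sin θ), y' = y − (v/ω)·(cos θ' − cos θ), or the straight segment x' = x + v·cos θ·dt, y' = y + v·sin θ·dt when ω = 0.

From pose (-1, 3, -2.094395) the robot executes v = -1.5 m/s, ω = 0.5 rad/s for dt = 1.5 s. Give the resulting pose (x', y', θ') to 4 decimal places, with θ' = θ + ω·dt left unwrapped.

θ' = -2.0944 + 0.5·1.5 = -1.3444
R = v/ω = -1.5/0.5 = -3.0000
x' = -1 + -3.0000·(sin -1.3444 − sin -2.0944) = -0.6746
y' = 3 − -3.0000·(cos -1.3444 − cos -2.0944) = 5.1734

(-0.6746, 5.1734, -1.3444)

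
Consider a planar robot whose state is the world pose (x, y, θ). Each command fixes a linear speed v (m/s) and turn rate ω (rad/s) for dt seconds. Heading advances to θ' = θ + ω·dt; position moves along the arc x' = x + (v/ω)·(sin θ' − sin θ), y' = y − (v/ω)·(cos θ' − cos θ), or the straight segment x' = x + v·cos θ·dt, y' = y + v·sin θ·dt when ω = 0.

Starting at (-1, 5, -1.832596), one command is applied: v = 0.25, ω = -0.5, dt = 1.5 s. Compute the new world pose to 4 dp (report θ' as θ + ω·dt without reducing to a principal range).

(-1.2178, 4.7055, -2.5826)

θ' = -1.8326 + -0.5·1.5 = -2.5826
R = v/ω = 0.25/-0.5 = -0.5000
x' = -1 + -0.5000·(sin -2.5826 − sin -1.8326) = -1.2178
y' = 5 − -0.5000·(cos -2.5826 − cos -1.8326) = 4.7055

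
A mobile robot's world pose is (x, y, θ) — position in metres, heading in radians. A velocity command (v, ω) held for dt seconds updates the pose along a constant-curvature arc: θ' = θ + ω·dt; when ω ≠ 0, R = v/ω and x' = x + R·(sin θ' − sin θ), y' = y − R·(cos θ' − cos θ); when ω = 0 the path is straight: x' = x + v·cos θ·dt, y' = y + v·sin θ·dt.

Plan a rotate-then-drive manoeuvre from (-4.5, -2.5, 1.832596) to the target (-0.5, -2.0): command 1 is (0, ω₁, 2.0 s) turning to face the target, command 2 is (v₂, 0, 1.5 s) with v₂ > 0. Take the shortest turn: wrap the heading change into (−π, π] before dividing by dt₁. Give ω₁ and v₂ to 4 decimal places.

heading to target = atan2(-2−-2.5, -0.5−-4.5) = 0.1244
Δθ = wrap(0.1244 − 1.8326) = -1.7082; ω₁ = Δθ/dt₁ = -0.8541
distance = √((-0.5−-4.5)² + (-2−-2.5)²) = 4.0311; v₂ = distance/dt₂ = 2.6874

ω₁ = -0.8541, v₂ = 2.6874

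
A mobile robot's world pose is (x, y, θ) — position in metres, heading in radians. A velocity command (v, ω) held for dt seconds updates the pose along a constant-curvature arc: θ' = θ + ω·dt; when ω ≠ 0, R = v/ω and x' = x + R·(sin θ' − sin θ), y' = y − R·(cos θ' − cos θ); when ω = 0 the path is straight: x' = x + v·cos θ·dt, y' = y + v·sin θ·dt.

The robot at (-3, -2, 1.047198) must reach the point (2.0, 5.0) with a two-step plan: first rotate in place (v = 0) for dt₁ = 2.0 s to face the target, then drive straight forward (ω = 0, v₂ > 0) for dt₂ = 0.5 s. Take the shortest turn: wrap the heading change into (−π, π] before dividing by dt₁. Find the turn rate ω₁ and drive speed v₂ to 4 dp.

heading to target = atan2(5−-2, 2−-3) = 0.9505
Δθ = wrap(0.9505 − 1.0472) = -0.0967; ω₁ = Δθ/dt₁ = -0.0483
distance = √((2−-3)² + (5−-2)²) = 8.6023; v₂ = distance/dt₂ = 17.2047

ω₁ = -0.0483, v₂ = 17.2047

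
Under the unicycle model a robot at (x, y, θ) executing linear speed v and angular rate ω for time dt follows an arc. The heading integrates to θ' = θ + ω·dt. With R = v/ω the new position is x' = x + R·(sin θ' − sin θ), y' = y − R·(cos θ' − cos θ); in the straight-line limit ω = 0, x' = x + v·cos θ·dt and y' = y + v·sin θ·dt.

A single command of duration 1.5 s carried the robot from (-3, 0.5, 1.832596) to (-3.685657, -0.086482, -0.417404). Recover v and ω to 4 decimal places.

v = -0.7500, ω = -1.5000

Δθ = -0.417404 − 1.832596 = -2.250000
ω = Δθ/dt = -2.250000/1.5 = -1.5000
R = Δx/(sin θ' − sin θ) = 0.5000
v = R·ω = 0.5000·-1.5000 = -0.7500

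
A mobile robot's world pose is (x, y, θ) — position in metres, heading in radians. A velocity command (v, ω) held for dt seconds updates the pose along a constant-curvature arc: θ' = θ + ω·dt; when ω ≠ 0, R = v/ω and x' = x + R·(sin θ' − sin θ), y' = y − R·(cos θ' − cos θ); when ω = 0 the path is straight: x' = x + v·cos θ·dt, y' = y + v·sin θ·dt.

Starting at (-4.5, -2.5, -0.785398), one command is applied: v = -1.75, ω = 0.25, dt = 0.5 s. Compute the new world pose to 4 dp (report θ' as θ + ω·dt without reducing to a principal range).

θ' = -0.7854 + 0.25·0.5 = -0.6604
R = v/ω = -1.75/0.25 = -7.0000
x' = -4.5 + -7.0000·(sin -0.6604 − sin -0.7854) = -5.1557
y' = -2.5 − -7.0000·(cos -0.6604 − cos -0.7854) = -1.9215

(-5.1557, -1.9215, -0.6604)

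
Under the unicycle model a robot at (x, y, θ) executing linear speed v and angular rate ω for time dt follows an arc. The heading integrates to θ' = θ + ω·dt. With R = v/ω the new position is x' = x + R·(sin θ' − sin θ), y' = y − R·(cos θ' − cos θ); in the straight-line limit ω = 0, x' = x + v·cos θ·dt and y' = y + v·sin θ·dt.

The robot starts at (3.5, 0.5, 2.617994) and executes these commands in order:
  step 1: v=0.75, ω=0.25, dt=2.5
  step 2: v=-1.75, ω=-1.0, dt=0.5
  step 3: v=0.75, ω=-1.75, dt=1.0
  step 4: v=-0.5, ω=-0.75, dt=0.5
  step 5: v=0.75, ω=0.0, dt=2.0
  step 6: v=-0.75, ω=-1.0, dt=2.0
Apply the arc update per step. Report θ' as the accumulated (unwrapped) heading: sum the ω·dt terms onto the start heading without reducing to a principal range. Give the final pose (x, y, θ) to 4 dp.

(2.2392, 2.5478, -1.3820)

step 1: θ'=3.2430 (R=3.0000) → pose (1.6963, 0.8865, 3.2430)
step 2: θ'=2.7430 (R=1.7500) → pose (2.5527, 0.7583, 2.7430)
step 3: θ'=0.9930 (R=-0.4286) → pose (2.3600, 1.3874, 0.9930)
step 4: θ'=0.6180 (R=0.6667) → pose (2.1879, 1.2081, 0.6180)
step 5: θ'=0.6180 (straight) → pose (3.4104, 2.0772, 0.6180)
step 6: θ'=-1.3820 (R=0.7500) → pose (2.2392, 2.5478, -1.3820)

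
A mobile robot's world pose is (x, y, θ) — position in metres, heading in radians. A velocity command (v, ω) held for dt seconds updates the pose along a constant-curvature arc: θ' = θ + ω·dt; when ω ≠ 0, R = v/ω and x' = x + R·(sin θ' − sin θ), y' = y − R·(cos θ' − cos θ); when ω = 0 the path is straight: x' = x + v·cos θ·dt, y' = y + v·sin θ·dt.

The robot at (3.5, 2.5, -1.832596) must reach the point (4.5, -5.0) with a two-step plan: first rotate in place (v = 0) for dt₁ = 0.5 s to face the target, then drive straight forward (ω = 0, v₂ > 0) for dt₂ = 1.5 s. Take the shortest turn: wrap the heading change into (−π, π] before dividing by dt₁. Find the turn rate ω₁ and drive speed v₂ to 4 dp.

heading to target = atan2(-5−2.5, 4.5−3.5) = -1.4382
Δθ = wrap(-1.4382 − -1.8326) = 0.3944; ω₁ = Δθ/dt₁ = 0.7887
distance = √((4.5−3.5)² + (-5−2.5)²) = 7.5664; v₂ = distance/dt₂ = 5.0442

ω₁ = 0.7887, v₂ = 5.0442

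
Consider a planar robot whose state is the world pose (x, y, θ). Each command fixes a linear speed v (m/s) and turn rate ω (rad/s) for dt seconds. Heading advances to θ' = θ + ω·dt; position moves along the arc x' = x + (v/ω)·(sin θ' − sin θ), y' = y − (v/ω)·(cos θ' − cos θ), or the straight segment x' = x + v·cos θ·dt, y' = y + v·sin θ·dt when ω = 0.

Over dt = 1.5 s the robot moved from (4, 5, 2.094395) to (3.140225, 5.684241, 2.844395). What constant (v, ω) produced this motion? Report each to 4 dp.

v = 0.7500, ω = 0.5000

Δθ = 2.844395 − 2.094395 = 0.750000
ω = Δθ/dt = 0.750000/1.5 = 0.5000
R = Δx/(sin θ' − sin θ) = 1.5000
v = R·ω = 1.5000·0.5000 = 0.7500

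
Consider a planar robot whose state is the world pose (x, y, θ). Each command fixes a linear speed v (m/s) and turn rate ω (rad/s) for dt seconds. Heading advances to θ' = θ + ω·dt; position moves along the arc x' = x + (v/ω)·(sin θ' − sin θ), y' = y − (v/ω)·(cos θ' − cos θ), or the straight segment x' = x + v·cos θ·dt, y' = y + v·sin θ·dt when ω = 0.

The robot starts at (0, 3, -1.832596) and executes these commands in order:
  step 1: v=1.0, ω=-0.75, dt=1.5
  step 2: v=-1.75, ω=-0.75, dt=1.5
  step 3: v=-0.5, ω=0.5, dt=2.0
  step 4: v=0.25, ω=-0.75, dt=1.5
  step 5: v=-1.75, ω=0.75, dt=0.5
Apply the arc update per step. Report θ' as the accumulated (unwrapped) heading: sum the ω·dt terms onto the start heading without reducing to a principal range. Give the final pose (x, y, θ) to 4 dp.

step 1: θ'=-2.9576 (R=-1.3333) → pose (-1.0440, 2.0343, -2.9576)
step 2: θ'=-4.0826 (R=2.3333) → pose (1.2686, 1.1146, -4.0826)
step 3: θ'=-3.0826 (R=-1.0000) → pose (2.1357, 0.7053, -3.0826)
step 4: θ'=-4.2076 (R=-0.3333) → pose (1.8243, 0.8769, -4.2076)
step 5: θ'=-3.8326 (R=-2.3333) → pose (2.3796, 0.2072, -3.8326)

(2.3796, 0.2072, -3.8326)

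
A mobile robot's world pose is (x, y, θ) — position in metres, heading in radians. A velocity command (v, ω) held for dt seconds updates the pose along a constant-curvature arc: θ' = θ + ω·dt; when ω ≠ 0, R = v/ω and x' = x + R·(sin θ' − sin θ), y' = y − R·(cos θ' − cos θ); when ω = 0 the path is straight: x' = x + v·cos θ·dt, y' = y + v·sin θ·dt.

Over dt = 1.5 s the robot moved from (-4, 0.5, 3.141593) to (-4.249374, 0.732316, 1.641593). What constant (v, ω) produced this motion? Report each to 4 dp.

v = 0.2500, ω = -1.0000

Δθ = 1.641593 − 3.141593 = -1.500000
ω = Δθ/dt = -1.500000/1.5 = -1.0000
R = Δx/(sin θ' − sin θ) = -0.2500
v = R·ω = -0.2500·-1.0000 = 0.2500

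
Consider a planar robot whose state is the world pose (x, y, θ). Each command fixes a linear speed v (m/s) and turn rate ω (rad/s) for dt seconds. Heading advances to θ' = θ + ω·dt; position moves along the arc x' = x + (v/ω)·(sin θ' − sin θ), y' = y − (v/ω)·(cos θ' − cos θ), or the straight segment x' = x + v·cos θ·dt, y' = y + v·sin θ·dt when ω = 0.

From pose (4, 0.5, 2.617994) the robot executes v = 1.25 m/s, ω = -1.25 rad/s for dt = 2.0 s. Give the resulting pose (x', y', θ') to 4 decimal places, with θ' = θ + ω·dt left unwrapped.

(4.3823, 2.3591, 0.1180)

θ' = 2.6180 + -1.25·2.0 = 0.1180
R = v/ω = 1.25/-1.25 = -1.0000
x' = 4 + -1.0000·(sin 0.1180 − sin 2.6180) = 4.3823
y' = 0.5 − -1.0000·(cos 0.1180 − cos 2.6180) = 2.3591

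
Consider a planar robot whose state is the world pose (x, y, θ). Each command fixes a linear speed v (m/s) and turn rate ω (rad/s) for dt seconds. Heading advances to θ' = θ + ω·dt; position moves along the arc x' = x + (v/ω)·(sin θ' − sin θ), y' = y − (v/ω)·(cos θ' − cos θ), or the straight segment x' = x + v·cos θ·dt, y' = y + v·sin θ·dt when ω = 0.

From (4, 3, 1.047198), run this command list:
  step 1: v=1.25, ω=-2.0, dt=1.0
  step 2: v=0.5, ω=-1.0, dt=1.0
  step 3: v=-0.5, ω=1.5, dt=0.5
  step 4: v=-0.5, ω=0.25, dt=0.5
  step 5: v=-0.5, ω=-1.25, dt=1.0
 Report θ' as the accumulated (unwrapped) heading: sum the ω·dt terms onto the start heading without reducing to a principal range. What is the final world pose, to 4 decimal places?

(5.0662, 3.5088, -2.3278)

step 1: θ'=-0.9528 (R=-0.6250) → pose (5.0507, 3.0496, -0.9528)
step 2: θ'=-1.9528 (R=-0.5000) → pose (5.1071, 2.5735, -1.9528)
step 3: θ'=-1.2028 (R=-0.3333) → pose (5.1088, 2.8177, -1.2028)
step 4: θ'=-1.0778 (R=-2.0000) → pose (5.0046, 3.0448, -1.0778)
step 5: θ'=-2.3278 (R=0.4000) → pose (5.0662, 3.5088, -2.3278)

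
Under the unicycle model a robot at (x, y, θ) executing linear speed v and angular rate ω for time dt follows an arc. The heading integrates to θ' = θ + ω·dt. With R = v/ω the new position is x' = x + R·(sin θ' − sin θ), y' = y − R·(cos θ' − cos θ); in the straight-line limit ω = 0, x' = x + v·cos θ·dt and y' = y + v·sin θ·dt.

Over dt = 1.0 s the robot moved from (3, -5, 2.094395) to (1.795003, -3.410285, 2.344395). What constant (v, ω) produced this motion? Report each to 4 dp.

Δθ = 2.344395 − 2.094395 = 0.250000
ω = Δθ/dt = 0.250000/1.0 = 0.2500
R = −Δy/(cos θ' − cos θ) = 8.0000
v = R·ω = 8.0000·0.2500 = 2.0000

v = 2.0000, ω = 0.2500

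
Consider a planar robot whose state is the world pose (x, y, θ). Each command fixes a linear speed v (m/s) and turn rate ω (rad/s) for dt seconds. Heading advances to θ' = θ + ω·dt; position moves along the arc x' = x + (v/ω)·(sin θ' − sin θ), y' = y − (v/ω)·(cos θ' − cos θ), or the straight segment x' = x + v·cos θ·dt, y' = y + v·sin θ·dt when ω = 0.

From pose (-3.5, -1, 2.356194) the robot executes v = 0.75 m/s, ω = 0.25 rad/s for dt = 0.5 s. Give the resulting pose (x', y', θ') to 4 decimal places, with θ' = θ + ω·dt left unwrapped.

(-3.7810, -0.7521, 2.4812)

θ' = 2.3562 + 0.25·0.5 = 2.4812
R = v/ω = 0.75/0.25 = 3.0000
x' = -3.5 + 3.0000·(sin 2.4812 − sin 2.3562) = -3.7810
y' = -1 − 3.0000·(cos 2.4812 − cos 2.3562) = -0.7521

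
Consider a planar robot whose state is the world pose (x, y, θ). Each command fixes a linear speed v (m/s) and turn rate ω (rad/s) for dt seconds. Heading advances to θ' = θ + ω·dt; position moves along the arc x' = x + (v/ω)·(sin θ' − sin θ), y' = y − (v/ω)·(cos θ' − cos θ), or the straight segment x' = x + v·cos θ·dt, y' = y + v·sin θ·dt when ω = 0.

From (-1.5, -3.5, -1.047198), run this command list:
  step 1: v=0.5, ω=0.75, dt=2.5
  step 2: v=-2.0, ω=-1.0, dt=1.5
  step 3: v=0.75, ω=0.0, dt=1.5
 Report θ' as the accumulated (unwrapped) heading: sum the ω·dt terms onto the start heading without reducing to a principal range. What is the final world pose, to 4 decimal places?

step 1: θ'=0.8278 (R=0.6667) → pose (-0.4317, -3.6177, 0.8278)
step 2: θ'=-0.6722 (R=2.0000) → pose (-3.1500, -3.8296, -0.6722)
step 3: θ'=-0.6722 (straight) → pose (-2.2697, -4.5301, -0.6722)

(-2.2697, -4.5301, -0.6722)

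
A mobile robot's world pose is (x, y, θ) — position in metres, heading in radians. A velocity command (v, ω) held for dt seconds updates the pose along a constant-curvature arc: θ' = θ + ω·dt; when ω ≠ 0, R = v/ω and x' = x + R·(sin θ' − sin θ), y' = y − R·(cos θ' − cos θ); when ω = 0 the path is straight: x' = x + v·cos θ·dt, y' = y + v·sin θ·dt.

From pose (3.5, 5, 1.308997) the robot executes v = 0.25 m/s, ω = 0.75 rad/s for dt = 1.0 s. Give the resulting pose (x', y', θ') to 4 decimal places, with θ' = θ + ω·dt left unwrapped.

θ' = 1.3090 + 0.75·1.0 = 2.0590
R = v/ω = 0.25/0.75 = 0.3333
x' = 3.5 + 0.3333·(sin 2.0590 − sin 1.3090) = 3.4724
y' = 5 − 0.3333·(cos 2.0590 − cos 1.3090) = 5.2426

(3.4724, 5.2426, 2.0590)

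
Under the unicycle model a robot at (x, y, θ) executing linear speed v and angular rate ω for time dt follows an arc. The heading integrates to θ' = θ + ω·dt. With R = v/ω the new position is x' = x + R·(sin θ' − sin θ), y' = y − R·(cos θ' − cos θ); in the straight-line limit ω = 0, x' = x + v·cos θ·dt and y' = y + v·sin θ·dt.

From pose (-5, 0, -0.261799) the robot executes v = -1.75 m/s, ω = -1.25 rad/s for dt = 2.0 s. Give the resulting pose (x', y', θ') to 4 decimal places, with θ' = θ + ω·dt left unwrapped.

(-5.1567, 2.6525, -2.7618)

θ' = -0.2618 + -1.25·2.0 = -2.7618
R = v/ω = -1.75/-1.25 = 1.4000
x' = -5 + 1.4000·(sin -2.7618 − sin -0.2618) = -5.1567
y' = 0 − 1.4000·(cos -2.7618 − cos -0.2618) = 2.6525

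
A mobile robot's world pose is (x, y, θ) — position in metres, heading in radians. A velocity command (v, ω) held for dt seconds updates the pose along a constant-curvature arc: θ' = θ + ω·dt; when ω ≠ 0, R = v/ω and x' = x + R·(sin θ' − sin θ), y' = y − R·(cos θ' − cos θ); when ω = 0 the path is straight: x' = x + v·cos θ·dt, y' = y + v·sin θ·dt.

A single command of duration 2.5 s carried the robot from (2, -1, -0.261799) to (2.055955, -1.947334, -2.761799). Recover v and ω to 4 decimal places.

Δθ = -2.761799 − -0.261799 = -2.500000
ω = Δθ/dt = -2.500000/2.5 = -1.0000
R = −Δy/(cos θ' − cos θ) = -0.5000
v = R·ω = -0.5000·-1.0000 = 0.5000

v = 0.5000, ω = -1.0000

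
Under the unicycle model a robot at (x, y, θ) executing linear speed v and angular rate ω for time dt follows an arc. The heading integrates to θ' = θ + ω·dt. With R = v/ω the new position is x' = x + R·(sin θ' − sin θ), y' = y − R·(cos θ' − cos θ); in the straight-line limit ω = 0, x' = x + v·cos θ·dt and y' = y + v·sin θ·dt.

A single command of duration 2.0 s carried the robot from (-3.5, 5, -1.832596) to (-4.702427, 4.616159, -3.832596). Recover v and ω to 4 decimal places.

Δθ = -3.832596 − -1.832596 = -2.000000
ω = Δθ/dt = -2.000000/2.0 = -1.0000
R = Δx/(sin θ' − sin θ) = -0.7500
v = R·ω = -0.7500·-1.0000 = 0.7500

v = 0.7500, ω = -1.0000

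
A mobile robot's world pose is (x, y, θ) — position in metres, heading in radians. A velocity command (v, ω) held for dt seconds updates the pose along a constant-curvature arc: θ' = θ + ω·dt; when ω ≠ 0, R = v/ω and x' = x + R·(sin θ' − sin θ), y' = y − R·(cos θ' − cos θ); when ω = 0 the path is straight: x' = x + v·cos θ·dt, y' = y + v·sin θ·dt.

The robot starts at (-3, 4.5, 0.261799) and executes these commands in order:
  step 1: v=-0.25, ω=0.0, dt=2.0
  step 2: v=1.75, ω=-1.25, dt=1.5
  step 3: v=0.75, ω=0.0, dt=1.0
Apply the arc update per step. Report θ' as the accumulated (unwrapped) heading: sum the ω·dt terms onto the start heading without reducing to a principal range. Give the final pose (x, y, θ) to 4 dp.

step 1: θ'=0.2618 (straight) → pose (-3.4830, 4.3706, 0.2618)
step 2: θ'=-1.6132 (R=-1.4000) → pose (-1.7219, 2.9589, -1.6132)
step 3: θ'=-1.6132 (straight) → pose (-1.7537, 2.2096, -1.6132)

(-1.7537, 2.2096, -1.6132)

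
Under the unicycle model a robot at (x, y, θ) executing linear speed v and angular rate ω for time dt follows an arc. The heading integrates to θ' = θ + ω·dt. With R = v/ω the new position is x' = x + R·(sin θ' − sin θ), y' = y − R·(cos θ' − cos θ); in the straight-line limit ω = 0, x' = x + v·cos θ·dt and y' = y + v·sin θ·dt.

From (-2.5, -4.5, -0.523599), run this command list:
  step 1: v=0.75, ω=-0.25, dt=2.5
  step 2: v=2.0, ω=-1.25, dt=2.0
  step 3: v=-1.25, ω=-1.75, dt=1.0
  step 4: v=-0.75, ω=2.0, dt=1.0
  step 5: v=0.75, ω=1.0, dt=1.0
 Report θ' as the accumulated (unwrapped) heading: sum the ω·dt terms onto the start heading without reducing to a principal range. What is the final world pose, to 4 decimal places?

step 1: θ'=-1.1486 (R=-3.0000) → pose (-1.2634, -5.8688, -1.1486)
step 2: θ'=-3.6486 (R=-1.6000) → pose (-3.4998, -7.9231, -3.6486)
step 3: θ'=-5.3986 (R=0.7143) → pose (-3.2941, -9.0001, -5.3986)
step 4: θ'=-3.3986 (R=-0.3750) → pose (-3.0993, -9.6004, -3.3986)
step 5: θ'=-2.3986 (R=0.7500) → pose (-3.7973, -9.7735, -2.3986)

(-3.7973, -9.7735, -2.3986)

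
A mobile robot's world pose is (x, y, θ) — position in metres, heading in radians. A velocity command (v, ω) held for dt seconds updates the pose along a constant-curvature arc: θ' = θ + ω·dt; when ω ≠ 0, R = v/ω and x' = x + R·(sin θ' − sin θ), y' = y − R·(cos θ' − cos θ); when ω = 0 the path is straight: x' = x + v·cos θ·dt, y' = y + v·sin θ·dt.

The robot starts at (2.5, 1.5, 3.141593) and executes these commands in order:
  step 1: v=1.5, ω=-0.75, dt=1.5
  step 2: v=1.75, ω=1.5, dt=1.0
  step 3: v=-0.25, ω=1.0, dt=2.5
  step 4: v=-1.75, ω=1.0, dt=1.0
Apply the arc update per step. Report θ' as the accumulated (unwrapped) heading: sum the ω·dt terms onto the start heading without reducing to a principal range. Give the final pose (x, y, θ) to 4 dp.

(-2.4427, 3.3059, 7.0166)

step 1: θ'=2.0166 (R=-2.0000) → pose (0.6955, 2.6376, 2.0166)
step 2: θ'=3.5166 (R=1.1667) → pose (-0.7845, 3.2202, 3.5166)
step 3: θ'=6.0166 (R=-0.2500) → pose (-0.8102, 3.6940, 6.0166)
step 4: θ'=7.0166 (R=-1.7500) → pose (-2.4427, 3.3059, 7.0166)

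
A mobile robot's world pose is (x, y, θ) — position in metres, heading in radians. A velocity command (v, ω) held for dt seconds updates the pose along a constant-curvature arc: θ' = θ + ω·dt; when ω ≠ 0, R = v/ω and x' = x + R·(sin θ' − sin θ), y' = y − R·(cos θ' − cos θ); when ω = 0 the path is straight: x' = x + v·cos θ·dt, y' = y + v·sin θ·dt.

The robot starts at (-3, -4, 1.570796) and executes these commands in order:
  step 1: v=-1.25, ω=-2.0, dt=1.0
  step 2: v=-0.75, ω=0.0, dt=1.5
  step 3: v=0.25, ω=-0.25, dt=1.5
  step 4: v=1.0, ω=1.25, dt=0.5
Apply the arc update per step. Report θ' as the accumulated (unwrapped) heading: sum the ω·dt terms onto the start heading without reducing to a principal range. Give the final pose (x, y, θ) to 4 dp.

(-4.1703, -4.5480, -0.1792)

step 1: θ'=-0.4292 (R=0.6250) → pose (-3.8851, -4.5683, -0.4292)
step 2: θ'=-0.4292 (straight) → pose (-4.9081, -4.1001, -0.4292)
step 3: θ'=-0.8042 (R=-1.0000) → pose (-4.6039, -4.3158, -0.8042)
step 4: θ'=-0.1792 (R=0.8000) → pose (-4.1703, -4.5480, -0.1792)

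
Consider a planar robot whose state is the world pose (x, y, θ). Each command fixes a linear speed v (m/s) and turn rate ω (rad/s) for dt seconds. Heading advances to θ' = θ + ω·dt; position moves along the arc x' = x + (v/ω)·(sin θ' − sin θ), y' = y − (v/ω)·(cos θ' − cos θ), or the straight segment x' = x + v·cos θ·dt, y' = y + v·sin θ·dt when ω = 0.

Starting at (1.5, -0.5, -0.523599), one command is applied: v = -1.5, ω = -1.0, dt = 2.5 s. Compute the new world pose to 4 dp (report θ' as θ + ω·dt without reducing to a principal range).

θ' = -0.5236 + -1.0·2.5 = -3.0236
R = v/ω = -1.5/-1.0 = 1.5000
x' = 1.5 + 1.5000·(sin -3.0236 − sin -0.5236) = 2.0734
y' = -0.5 − 1.5000·(cos -3.0236 − cos -0.5236) = 2.2886

(2.0734, 2.2886, -3.0236)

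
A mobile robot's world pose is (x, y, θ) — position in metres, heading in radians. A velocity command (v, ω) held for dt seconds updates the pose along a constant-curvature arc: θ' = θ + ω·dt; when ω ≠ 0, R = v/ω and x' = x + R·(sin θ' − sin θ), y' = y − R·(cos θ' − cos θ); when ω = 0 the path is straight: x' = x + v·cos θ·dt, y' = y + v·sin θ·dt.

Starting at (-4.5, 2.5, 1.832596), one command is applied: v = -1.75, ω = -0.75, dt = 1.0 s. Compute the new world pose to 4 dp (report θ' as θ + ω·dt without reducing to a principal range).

θ' = 1.8326 + -0.75·1.0 = 1.0826
R = v/ω = -1.75/-0.75 = 2.3333
x' = -4.5 + 2.3333·(sin 1.0826 − sin 1.8326) = -4.6931
y' = 2.5 − 2.3333·(cos 1.0826 − cos 1.8326) = 0.8017

(-4.6931, 0.8017, 1.0826)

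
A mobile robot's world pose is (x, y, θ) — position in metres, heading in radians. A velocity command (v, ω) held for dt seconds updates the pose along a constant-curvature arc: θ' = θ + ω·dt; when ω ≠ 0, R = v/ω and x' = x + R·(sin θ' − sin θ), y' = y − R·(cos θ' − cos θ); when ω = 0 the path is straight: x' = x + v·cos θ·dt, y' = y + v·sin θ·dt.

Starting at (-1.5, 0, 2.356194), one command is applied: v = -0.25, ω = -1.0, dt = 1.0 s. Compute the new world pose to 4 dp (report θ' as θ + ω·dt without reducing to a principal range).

θ' = 2.3562 + -1.0·1.0 = 1.3562
R = v/ω = -0.25/-1.0 = 0.2500
x' = -1.5 + 0.2500·(sin 1.3562 − sin 2.3562) = -1.4325
y' = 0 − 0.2500·(cos 1.3562 − cos 2.3562) = -0.2300

(-1.4325, -0.2300, 1.3562)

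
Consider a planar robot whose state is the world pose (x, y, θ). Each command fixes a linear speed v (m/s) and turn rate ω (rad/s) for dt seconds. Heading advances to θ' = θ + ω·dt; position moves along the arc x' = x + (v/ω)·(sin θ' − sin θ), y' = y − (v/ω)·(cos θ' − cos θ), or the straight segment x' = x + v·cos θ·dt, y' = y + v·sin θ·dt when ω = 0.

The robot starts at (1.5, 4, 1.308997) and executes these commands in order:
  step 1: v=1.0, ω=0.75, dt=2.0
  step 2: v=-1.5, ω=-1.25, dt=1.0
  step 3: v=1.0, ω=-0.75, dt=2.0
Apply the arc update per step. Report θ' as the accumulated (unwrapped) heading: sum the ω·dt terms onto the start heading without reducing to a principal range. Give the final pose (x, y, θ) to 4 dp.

(2.7102, 5.7722, 0.0590)

step 1: θ'=2.8090 (R=1.3333) → pose (0.6474, 5.6054, 2.8090)
step 2: θ'=1.5590 (R=1.2000) → pose (1.4555, 4.4570, 1.5590)
step 3: θ'=0.0590 (R=-1.3333) → pose (2.7102, 5.7722, 0.0590)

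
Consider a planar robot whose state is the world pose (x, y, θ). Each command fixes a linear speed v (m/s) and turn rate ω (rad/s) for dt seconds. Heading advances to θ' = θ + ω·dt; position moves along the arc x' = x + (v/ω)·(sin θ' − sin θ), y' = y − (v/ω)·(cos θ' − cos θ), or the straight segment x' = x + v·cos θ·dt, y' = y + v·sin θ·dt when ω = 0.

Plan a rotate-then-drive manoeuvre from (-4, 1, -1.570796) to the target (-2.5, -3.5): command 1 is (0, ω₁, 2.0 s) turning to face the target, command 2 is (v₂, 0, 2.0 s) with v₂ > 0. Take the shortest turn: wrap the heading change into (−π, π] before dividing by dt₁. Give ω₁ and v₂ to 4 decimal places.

ω₁ = 0.1609, v₂ = 2.3717

heading to target = atan2(-3.5−1, -2.5−-4) = -1.2490
Δθ = wrap(-1.2490 − -1.5708) = 0.3218; ω₁ = Δθ/dt₁ = 0.1609
distance = √((-2.5−-4)² + (-3.5−1)²) = 4.7434; v₂ = distance/dt₂ = 2.3717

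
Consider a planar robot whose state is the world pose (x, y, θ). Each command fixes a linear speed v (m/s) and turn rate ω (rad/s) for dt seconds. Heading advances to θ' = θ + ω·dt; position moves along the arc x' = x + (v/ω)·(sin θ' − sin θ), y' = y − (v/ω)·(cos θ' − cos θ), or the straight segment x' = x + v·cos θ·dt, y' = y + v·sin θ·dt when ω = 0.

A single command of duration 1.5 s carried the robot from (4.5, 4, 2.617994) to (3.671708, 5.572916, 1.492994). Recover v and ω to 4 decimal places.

v = 1.2500, ω = -0.7500

Δθ = 1.492994 − 2.617994 = -1.125000
ω = Δθ/dt = -1.125000/1.5 = -0.7500
R = −Δy/(cos θ' − cos θ) = -1.6667
v = R·ω = -1.6667·-0.7500 = 1.2500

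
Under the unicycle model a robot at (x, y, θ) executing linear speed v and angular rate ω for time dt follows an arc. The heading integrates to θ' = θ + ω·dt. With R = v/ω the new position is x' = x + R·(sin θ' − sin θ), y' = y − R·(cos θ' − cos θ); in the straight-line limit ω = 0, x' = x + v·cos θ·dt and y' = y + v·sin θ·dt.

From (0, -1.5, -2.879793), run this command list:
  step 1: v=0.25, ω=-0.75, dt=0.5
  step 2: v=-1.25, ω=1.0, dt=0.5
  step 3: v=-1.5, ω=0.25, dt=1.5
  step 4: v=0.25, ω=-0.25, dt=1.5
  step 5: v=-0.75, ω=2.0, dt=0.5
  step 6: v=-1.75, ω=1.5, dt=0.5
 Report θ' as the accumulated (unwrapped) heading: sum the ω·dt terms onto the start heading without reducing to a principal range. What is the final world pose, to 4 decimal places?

step 1: θ'=-3.2548 (R=-0.3333) → pose (-0.1239, -1.5092, -3.2548)
step 2: θ'=-2.7548 (R=-1.2500) → pose (0.4888, -1.4249, -2.7548)
step 3: θ'=-2.3798 (R=-6.0000) → pose (2.3668, -0.2097, -2.3798)
step 4: θ'=-2.7548 (R=-1.0000) → pose (2.0538, -0.4122, -2.7548)
step 5: θ'=-1.7548 (R=-0.3750) → pose (2.2810, -0.1336, -1.7548)
step 6: θ'=-1.0048 (R=-1.1667) → pose (2.1188, 0.7055, -1.0048)

(2.1188, 0.7055, -1.0048)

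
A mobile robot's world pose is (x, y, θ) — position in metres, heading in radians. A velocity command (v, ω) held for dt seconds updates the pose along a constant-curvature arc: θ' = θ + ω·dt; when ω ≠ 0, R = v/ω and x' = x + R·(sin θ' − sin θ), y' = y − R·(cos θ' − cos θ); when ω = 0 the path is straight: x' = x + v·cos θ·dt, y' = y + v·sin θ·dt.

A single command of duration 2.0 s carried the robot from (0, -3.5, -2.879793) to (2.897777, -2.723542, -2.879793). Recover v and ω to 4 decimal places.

v = -1.5000, ω = 0.0000

Δθ = -2.879793 − -2.879793 = 0.000000
ω = Δθ/dt = 0.000000/2.0 = 0.0000
ω = 0 → v = (Δx·cos θ + Δy·sin θ)/dt = -1.5000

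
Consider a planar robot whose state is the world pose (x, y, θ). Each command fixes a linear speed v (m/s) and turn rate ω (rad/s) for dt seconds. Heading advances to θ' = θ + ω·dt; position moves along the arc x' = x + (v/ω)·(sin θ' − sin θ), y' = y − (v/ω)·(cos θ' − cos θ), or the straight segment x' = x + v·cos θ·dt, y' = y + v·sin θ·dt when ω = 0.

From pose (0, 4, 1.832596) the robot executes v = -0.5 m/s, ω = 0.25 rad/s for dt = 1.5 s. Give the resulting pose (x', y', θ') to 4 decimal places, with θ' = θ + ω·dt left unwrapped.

(0.3238, 3.3284, 2.2076)

θ' = 1.8326 + 0.25·1.5 = 2.2076
R = v/ω = -0.5/0.25 = -2.0000
x' = 0 + -2.0000·(sin 2.2076 − sin 1.8326) = 0.3238
y' = 4 − -2.0000·(cos 2.2076 − cos 1.8326) = 3.3284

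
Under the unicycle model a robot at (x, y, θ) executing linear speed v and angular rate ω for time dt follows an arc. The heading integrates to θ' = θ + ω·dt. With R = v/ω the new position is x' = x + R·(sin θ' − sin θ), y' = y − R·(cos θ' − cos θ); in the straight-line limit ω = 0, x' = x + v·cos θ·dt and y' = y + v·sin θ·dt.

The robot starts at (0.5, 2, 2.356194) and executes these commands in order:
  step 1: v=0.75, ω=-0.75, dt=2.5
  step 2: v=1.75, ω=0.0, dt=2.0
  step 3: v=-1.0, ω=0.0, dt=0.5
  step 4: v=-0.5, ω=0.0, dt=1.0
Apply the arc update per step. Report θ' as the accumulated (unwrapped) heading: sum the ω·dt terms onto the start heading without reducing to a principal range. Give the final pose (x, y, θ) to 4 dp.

step 1: θ'=0.4812 (R=-1.0000) → pose (0.7443, 3.5935, 0.4812)
step 2: θ'=0.4812 (straight) → pose (3.8468, 5.2135, 0.4812)
step 3: θ'=0.4812 (straight) → pose (3.4036, 4.9821, 0.4812)
step 4: θ'=0.4812 (straight) → pose (2.9604, 4.7506, 0.4812)

(2.9604, 4.7506, 0.4812)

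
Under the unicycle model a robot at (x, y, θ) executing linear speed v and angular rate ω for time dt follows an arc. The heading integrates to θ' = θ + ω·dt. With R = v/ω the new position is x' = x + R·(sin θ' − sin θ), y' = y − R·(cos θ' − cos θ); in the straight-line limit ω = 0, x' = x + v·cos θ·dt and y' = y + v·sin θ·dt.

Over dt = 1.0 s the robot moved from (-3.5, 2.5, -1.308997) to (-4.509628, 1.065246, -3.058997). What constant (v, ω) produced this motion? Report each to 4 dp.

v = 2.0000, ω = -1.7500

Δθ = -3.058997 − -1.308997 = -1.750000
ω = Δθ/dt = -1.750000/1.0 = -1.7500
R = −Δy/(cos θ' − cos θ) = -1.1429
v = R·ω = -1.1429·-1.7500 = 2.0000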